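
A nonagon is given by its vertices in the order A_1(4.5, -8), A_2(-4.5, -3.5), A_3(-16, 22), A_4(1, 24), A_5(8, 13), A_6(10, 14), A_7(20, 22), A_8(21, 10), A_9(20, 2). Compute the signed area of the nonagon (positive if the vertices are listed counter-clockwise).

-729.375

Apply the shoelace (surveyor's) formula: 2A = Σ (x_i·y_{i+1} − x_{i+1}·y_i), indices taken mod 9.
Cross-terms: -51.75, -155, -406, -179, -18, -60, -262, -158, -169  ⇒  Σ = -1458.75
Signed area = Σ/2 = -729.375 (negative ⇒ clockwise traversal).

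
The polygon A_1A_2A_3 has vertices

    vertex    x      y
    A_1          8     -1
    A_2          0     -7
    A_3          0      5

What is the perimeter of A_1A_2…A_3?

32

|A_1A_2| = √((-8)² + (-6)²) = √100 = 10
|A_2A_3| = √((0)² + (12)²) = √144 = 12
|A_3A_1| = √((8)² + (-6)²) = √100 = 10
Perimeter = 10 + 12 + 10 = 32.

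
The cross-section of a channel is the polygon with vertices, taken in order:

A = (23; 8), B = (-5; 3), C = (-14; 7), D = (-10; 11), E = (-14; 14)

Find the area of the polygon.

Apply the shoelace formula: 2A = Σ (x_i·y_{i+1} − x_{i+1}·y_i), indices taken mod 5.
Σ = (109) + (7) + (-84) + (14) + (-434) = -388
Area = |Σ|/2 = 194.

194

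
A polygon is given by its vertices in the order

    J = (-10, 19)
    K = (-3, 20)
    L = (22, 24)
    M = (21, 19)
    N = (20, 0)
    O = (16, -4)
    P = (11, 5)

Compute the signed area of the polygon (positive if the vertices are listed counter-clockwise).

-409

Apply the surveyor's formula: 2A = Σ (x_i·y_{i+1} − x_{i+1}·y_i), indices taken mod 7.
Cross-terms: -143, -512, -86, -380, -80, 124, 259  ⇒  Σ = -818
Signed area = Σ/2 = -409 (negative ⇒ clockwise traversal).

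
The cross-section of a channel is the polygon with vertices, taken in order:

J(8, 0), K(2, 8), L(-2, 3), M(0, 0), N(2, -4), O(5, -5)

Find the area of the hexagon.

68

Apply the shoelace (surveyor's) formula: 2A = Σ (x_i·y_{i+1} − x_{i+1}·y_i), indices taken mod 6.
Σ = (64) + (22) + (0) + (0) + (10) + (40) = 136
Area = |Σ|/2 = 68.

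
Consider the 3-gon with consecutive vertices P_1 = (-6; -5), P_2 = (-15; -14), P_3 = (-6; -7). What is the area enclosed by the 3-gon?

9

Apply the shoelace (surveyor's) formula: 2A = Σ (x_i·y_{i+1} − x_{i+1}·y_i), indices taken mod 3.
Σ = (9) + (21) + (-12) = 18
Area = |Σ|/2 = 9.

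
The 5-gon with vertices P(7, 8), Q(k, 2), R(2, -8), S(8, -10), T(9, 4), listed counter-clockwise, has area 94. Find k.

2

The doubled signed area Σ (x_i y_{i+1} − x_{i+1} y_i) is linear in k.
With k=0 it equals 220; the coefficient of k is -16 (from the two edges through Q).
So -16·k + 220 = 2·94 = 188 ⇒ k = 2.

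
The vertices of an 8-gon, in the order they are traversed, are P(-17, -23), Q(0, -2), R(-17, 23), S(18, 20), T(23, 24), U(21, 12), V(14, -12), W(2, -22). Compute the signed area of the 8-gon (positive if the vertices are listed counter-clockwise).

Apply the shoelace formula: 2A = Σ (x_i·y_{i+1} − x_{i+1}·y_i), indices taken mod 8.
P→Q: (-17)(-2) − (0)(-23) = 34
Q→R: (0)(23) − (-17)(-2) = -34
R→S: (-17)(20) − (18)(23) = -754
S→T: (18)(24) − (23)(20) = -28
T→U: (23)(12) − (21)(24) = -228
U→V: (21)(-12) − (14)(12) = -420
V→W: (14)(-22) − (2)(-12) = -284
W→P: (2)(-23) − (-17)(-22) = -420
Σ = -2134
Signed area = Σ/2 = -1067 (negative ⇒ clockwise traversal).

-1067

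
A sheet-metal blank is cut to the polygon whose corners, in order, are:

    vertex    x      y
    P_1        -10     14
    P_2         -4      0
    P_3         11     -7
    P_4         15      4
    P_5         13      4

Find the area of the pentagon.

Σ = (56) + (28) + (149) + (8) + (222) = 463
Area = |Σ|/2 = 231.5.

231.5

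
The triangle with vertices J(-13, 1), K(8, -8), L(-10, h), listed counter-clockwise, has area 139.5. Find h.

13

The doubled signed area Σ (x_i y_{i+1} − x_{i+1} y_i) is linear in h.
With h=0 it equals 6; the coefficient of h is 21 (from the two edges through L).
So 21·h + 6 = 2·139.5 = 279 ⇒ h = 13.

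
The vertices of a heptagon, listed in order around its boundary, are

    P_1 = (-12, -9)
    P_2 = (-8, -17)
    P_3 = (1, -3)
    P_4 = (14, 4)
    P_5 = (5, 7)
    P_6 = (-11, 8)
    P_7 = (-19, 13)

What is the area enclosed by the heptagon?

375

Apply Gauss's area formula: 2A = Σ (x_i·y_{i+1} − x_{i+1}·y_i), indices taken mod 7.
P_1→P_2: (-12)(-17) − (-8)(-9) = 132
P_2→P_3: (-8)(-3) − (1)(-17) = 41
P_3→P_4: (1)(4) − (14)(-3) = 46
P_4→P_5: (14)(7) − (5)(4) = 78
P_5→P_6: (5)(8) − (-11)(7) = 117
P_6→P_7: (-11)(13) − (-19)(8) = 9
P_7→P_1: (-19)(-9) − (-12)(13) = 327
Σ = 750
Area = |Σ|/2 = 375.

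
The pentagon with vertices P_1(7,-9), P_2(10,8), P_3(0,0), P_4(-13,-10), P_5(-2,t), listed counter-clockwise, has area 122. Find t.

The doubled signed area Σ (x_i y_{i+1} − x_{i+1} y_i) is linear in t.
With t=0 it equals 144; the coefficient of t is -20 (from the two edges through P_5).
So -20·t + 144 = 2·122 = 244 ⇒ t = -5.

-5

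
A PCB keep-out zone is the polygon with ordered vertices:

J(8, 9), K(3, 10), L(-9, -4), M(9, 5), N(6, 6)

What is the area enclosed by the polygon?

76

Apply the shoelace formula: 2A = Σ (x_i·y_{i+1} − x_{i+1}·y_i), indices taken mod 5.
Σ = (53) + (78) + (-9) + (24) + (6) = 152
Area = |Σ|/2 = 76.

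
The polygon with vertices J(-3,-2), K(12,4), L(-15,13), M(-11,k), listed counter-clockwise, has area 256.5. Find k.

-10

The doubled signed area Σ (x_i y_{i+1} − x_{i+1} y_i) is linear in k.
With k=0 it equals 393; the coefficient of k is -12 (from the two edges through M).
So -12·k + 393 = 2·256.5 = 513 ⇒ k = -10.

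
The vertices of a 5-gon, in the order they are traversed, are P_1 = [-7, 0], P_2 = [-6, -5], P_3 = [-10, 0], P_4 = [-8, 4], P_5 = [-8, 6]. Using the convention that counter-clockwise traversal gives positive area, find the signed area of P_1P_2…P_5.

Cross-terms: 35, -50, -40, -16, 42  ⇒  Σ = -29
Signed area = Σ/2 = -14.5 (negative ⇒ clockwise traversal).

-14.5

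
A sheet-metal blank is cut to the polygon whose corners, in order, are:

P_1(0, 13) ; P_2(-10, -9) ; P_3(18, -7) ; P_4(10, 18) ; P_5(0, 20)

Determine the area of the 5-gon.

Apply the surveyor's formula: 2A = Σ (x_i·y_{i+1} − x_{i+1}·y_i), indices taken mod 5.
Σ = (130) + (232) + (394) + (200) + (0) = 956
Area = |Σ|/2 = 478.

478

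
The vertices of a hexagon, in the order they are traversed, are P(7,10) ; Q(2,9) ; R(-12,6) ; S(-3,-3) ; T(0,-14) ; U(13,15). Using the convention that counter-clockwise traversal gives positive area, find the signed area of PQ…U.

Apply the shoelace formula: 2A = Σ (x_i·y_{i+1} − x_{i+1}·y_i), indices taken mod 6.
P→Q: (7)(9) − (2)(10) = 43
Q→R: (2)(6) − (-12)(9) = 120
R→S: (-12)(-3) − (-3)(6) = 54
S→T: (-3)(-14) − (0)(-3) = 42
T→U: (0)(15) − (13)(-14) = 182
U→P: (13)(10) − (7)(15) = 25
Σ = 466
Signed area = Σ/2 = 233 (positive ⇒ counter-clockwise traversal).

233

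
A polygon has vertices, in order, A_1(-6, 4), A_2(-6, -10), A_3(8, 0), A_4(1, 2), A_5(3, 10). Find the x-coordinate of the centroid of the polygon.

-113/96

Apply the shoelace (surveyor's) formula. First the cross-terms c_i = x_i·y_{i+1} − x_{i+1}·y_i:
  84, 80, 16, 4, 72  ⇒  2A = 256, A = 128.
Then Σ (x_i + x_{i+1})·c_i = -904, so x̄ = -904 / (6·128) = -113/96.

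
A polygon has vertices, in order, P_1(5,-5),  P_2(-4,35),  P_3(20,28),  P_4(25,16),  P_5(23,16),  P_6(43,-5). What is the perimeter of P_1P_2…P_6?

|P_1P_2| = √((-9)² + (40)²) = √1681 = 41
|P_2P_3| = √((24)² + (-7)²) = √625 = 25
|P_3P_4| = √((5)² + (-12)²) = √169 = 13
|P_4P_5| = √((-2)² + (0)²) = √4 = 2
|P_5P_6| = √((20)² + (-21)²) = √841 = 29
|P_6P_1| = √((-38)² + (0)²) = √1444 = 38
Perimeter = 41 + 25 + 13 + 2 + 29 + 38 = 148.

148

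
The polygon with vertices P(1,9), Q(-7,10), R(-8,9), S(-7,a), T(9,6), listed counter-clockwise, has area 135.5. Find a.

The doubled signed area Σ (x_i y_{i+1} − x_{i+1} y_i) is linear in a.
With a=0 it equals 186; the coefficient of a is -17 (from the two edges through S).
So -17·a + 186 = 2·135.5 = 271 ⇒ a = -5.

-5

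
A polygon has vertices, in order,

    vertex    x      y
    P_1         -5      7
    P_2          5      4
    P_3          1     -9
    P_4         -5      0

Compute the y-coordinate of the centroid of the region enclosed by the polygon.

Apply Gauss's area formula. First the cross-terms c_i = x_i·y_{i+1} − x_{i+1}·y_i:
  -55, -49, -45, -35  ⇒  2A = -184, A = -92.
Then Σ (y_i + y_{i+1})·c_i = -200, so ȳ = -200 / (6·(-92)) = 25/69.

25/69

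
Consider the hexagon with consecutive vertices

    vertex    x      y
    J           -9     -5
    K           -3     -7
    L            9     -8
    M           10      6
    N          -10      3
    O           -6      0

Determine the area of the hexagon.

203.5

Apply the shoelace (surveyor's) formula: 2A = Σ (x_i·y_{i+1} − x_{i+1}·y_i), indices taken mod 6.
Σ = (48) + (87) + (134) + (90) + (18) + (30) = 407
Area = |Σ|/2 = 203.5.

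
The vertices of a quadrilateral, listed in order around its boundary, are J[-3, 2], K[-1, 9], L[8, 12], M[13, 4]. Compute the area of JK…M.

Apply Gauss's area formula: 2A = Σ (x_i·y_{i+1} − x_{i+1}·y_i), indices taken mod 4.
J→K: (-3)(9) − (-1)(2) = -25
K→L: (-1)(12) − (8)(9) = -84
L→M: (8)(4) − (13)(12) = -124
M→J: (13)(2) − (-3)(4) = 38
Σ = -195
Area = |Σ|/2 = 97.5.

97.5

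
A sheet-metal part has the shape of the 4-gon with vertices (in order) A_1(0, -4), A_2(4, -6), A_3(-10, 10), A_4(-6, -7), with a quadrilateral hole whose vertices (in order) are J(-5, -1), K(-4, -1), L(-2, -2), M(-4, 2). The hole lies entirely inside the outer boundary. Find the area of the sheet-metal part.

Outer boundary:
Σ = (16) + (-20) + (130) + (24) = 150
Area = |Σ|/2 = 75.
Hole:
Σ = (1) + (6) + (-12) + (14) = 9
Area = |Σ|/2 = 4.5.
Net area = 75 − 4.5 = 70.5.

70.5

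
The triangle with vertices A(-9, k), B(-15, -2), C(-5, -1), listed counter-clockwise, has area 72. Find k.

Write out the shoelace sum; only the two edges meeting at A involve k:
2·Area = [((-5)·k − (-9)·(-1)) + ((-9)·(-2) − (-15)·k)] + 5
       = 10·k + 14 = 144
⇒ k = 13.

13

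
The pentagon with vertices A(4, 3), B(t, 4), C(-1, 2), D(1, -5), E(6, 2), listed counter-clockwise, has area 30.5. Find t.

4

The doubled signed area Σ (x_i y_{i+1} − x_{i+1} y_i) is linear in t.
With t=0 it equals 65; the coefficient of t is -1 (from the two edges through B).
So -1·t + 65 = 2·30.5 = 61 ⇒ t = 4.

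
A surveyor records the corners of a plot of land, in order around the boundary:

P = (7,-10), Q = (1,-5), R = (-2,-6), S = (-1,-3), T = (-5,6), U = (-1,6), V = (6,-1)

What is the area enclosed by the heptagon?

Apply the shoelace formula: 2A = Σ (x_i·y_{i+1} − x_{i+1}·y_i), indices taken mod 7.
Cross-terms: -25, -16, 0, -21, -24, -35, -53  ⇒  Σ = -174
Area = |Σ|/2 = 87.

87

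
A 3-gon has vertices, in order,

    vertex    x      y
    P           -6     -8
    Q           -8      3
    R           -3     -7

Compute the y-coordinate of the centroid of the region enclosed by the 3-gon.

-4

Apply Gauss's area formula. First the cross-terms c_i = x_i·y_{i+1} − x_{i+1}·y_i:
  -82, 65, -18  ⇒  2A = -35, A = -17.5.
Then Σ (y_i + y_{i+1})·c_i = 420, so ȳ = 420 / (6·(-17.5)) = -4.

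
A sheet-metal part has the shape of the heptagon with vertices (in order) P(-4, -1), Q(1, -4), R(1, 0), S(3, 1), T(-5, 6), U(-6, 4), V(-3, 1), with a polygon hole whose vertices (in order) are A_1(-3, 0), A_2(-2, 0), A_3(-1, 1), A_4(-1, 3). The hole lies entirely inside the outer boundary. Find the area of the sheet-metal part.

34.5

Outer boundary:
Apply the shoelace (surveyor's) formula: 2A = Σ (x_i·y_{i+1} − x_{i+1}·y_i), indices taken mod 7.
Σ = (17) + (4) + (1) + (23) + (16) + (6) + (7) = 74
Area = |Σ|/2 = 37.
Hole:
Apply the surveyor's formula: 2A = Σ (x_i·y_{i+1} − x_{i+1}·y_i), indices taken mod 4.
Σ = (0) + (-2) + (-2) + (9) = 5
Area = |Σ|/2 = 2.5.
Net area = 37 − 2.5 = 34.5.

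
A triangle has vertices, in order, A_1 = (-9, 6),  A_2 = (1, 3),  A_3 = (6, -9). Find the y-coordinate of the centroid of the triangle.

Apply the surveyor's formula. First the cross-terms c_i = x_i·y_{i+1} − x_{i+1}·y_i:
  -33, -27, -45  ⇒  2A = -105, A = -52.5.
Then Σ (y_i + y_{i+1})·c_i = 0, so ȳ = 0 / (6·(-52.5)) = 0.

0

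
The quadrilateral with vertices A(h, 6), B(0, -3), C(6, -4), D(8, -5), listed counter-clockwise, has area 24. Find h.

-10

Write out the shoelace sum; only the two edges meeting at A involve h:
2·Area = [(8·6 − h·(-5)) + (h·(-3) − 0·6)] + 20
       = 2·h + 68 = 48
⇒ h = -10.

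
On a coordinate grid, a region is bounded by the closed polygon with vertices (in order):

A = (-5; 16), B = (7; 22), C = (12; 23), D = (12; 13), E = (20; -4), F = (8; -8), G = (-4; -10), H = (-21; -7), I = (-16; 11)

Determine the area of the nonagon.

859.5

Apply the shoelace (surveyor's) formula: 2A = Σ (x_i·y_{i+1} − x_{i+1}·y_i), indices taken mod 9.
Σ = (-222) + (-103) + (-120) + (-308) + (-128) + (-112) + (-182) + (-343) + (-201) = -1719
Area = |Σ|/2 = 859.5.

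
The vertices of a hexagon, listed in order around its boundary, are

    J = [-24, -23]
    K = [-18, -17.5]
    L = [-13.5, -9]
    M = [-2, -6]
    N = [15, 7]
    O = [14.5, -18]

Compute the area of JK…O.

Σ = (6) + (-74.25) + (63) + (76) + (-371.5) + (-765.5) = -1066.25
Area = |Σ|/2 = 533.125.

533.125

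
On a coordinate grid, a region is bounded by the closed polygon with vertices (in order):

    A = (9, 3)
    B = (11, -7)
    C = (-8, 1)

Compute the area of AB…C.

Σ = (-96) + (-45) + (-33) = -174
Area = |Σ|/2 = 87.

87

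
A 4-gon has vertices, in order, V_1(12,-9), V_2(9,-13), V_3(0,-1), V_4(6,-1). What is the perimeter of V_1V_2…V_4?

36

|V_1V_2| = √((-3)² + (-4)²) = √25 = 5
|V_2V_3| = √((-9)² + (12)²) = √225 = 15
|V_3V_4| = √((6)² + (0)²) = √36 = 6
|V_4V_1| = √((6)² + (-8)²) = √100 = 10
Perimeter = 5 + 15 + 6 + 10 = 36.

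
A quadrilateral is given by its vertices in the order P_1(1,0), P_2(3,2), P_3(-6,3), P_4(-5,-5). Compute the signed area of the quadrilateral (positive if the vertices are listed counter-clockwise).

36.5

Apply the shoelace formula: 2A = Σ (x_i·y_{i+1} − x_{i+1}·y_i), indices taken mod 4.
Σ = (2) + (21) + (45) + (5) = 73
Signed area = Σ/2 = 36.5 (positive ⇒ counter-clockwise traversal).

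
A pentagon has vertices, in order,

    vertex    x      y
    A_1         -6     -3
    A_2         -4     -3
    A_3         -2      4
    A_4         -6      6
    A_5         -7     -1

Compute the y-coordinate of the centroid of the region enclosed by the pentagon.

242/177

Apply Gauss's area formula. First the cross-terms c_i = x_i·y_{i+1} − x_{i+1}·y_i:
  6, -22, 12, 48, 15  ⇒  2A = 59, A = 29.5.
Then Σ (y_i + y_{i+1})·c_i = 242, so ȳ = 242 / (6·29.5) = 242/177.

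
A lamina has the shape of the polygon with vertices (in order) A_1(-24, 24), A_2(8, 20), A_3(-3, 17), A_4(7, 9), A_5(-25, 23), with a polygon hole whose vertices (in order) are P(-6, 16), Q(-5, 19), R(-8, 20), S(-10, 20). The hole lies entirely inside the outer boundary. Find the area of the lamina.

Outer boundary:
Σ = (-672) + (196) + (-146) + (386) + (-48) = -284
Area = |Σ|/2 = 142.
Hole:
P→Q: (-6)(19) − (-5)(16) = -34
Q→R: (-5)(20) − (-8)(19) = 52
R→S: (-8)(20) − (-10)(20) = 40
S→P: (-10)(16) − (-6)(20) = -40
Σ = 18
Area = |Σ|/2 = 9.
Net area = 142 − 9 = 133.

133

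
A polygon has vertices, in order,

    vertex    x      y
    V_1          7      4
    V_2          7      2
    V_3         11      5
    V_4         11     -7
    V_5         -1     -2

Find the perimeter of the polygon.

42

|V_1V_2| = √((0)² + (-2)²) = √4 = 2
|V_2V_3| = √((4)² + (3)²) = √25 = 5
|V_3V_4| = √((0)² + (-12)²) = √144 = 12
|V_4V_5| = √((-12)² + (5)²) = √169 = 13
|V_5V_1| = √((8)² + (6)²) = √100 = 10
Perimeter = 2 + 5 + 12 + 13 + 10 = 42.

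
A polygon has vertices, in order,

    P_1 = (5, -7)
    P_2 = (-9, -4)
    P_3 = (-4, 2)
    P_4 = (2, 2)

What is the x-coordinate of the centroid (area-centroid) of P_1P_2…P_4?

-70/51

Apply the shoelace (surveyor's) formula. First the cross-terms c_i = x_i·y_{i+1} − x_{i+1}·y_i:
  -83, -34, -12, -24  ⇒  2A = -153, A = -76.5.
Then Σ (x_i + x_{i+1})·c_i = 630, so x̄ = 630 / (6·(-76.5)) = -70/51.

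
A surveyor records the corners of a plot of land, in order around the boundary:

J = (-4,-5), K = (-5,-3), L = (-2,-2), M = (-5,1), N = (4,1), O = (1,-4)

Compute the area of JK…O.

34

Σ = (-13) + (4) + (-12) + (-9) + (-17) + (-21) = -68
Area = |Σ|/2 = 34.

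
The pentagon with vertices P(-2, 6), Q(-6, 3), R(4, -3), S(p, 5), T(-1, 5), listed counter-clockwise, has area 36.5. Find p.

1

The doubled signed area Σ (x_i y_{i+1} − x_{i+1} y_i) is linear in p.
With p=0 it equals 65; the coefficient of p is 8 (from the two edges through S).
So 8·p + 65 = 2·36.5 = 73 ⇒ p = 1.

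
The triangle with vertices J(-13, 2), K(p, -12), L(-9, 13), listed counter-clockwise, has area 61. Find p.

The doubled signed area Σ (x_i y_{i+1} − x_{i+1} y_i) is linear in p.
With p=0 it equals 199; the coefficient of p is 11 (from the two edges through K).
So 11·p + 199 = 2·61 = 122 ⇒ p = -7.

-7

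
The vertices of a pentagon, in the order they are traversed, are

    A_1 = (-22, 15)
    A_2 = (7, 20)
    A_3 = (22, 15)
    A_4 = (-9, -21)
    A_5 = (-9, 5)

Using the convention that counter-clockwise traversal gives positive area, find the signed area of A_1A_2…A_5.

Apply the surveyor's formula: 2A = Σ (x_i·y_{i+1} − x_{i+1}·y_i), indices taken mod 5.
Σ = (-545) + (-335) + (-327) + (-234) + (-25) = -1466
Signed area = Σ/2 = -733 (negative ⇒ clockwise traversal).

-733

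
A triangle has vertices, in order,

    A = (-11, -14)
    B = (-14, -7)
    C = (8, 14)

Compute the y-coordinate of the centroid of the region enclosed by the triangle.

Apply the shoelace (surveyor's) formula. First the cross-terms c_i = x_i·y_{i+1} − x_{i+1}·y_i:
  -119, -140, 42  ⇒  2A = -217, A = -108.5.
Then Σ (y_i + y_{i+1})·c_i = 1519, so ȳ = 1519 / (6·(-108.5)) = -7/3.

-7/3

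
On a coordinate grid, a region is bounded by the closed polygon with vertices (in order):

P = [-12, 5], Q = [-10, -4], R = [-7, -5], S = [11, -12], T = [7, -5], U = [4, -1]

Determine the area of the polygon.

Σ = (98) + (22) + (139) + (29) + (13) + (8) = 309
Area = |Σ|/2 = 154.5.

154.5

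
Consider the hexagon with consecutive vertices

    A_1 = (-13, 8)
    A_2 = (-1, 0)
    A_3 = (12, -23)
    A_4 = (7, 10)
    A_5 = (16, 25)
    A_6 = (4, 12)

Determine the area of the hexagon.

Cross-terms: 8, 23, 281, 15, 92, 188  ⇒  Σ = 607
Area = |Σ|/2 = 303.5.

303.5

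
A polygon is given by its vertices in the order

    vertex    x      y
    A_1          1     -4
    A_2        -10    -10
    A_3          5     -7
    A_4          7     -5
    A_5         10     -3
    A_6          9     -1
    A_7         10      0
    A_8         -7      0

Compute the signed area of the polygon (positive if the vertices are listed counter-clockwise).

Apply Gauss's area formula: 2A = Σ (x_i·y_{i+1} − x_{i+1}·y_i), indices taken mod 8.
Cross-terms: -50, 120, 24, 29, 17, 10, 0, 28  ⇒  Σ = 178
Signed area = Σ/2 = 89 (positive ⇒ counter-clockwise traversal).

89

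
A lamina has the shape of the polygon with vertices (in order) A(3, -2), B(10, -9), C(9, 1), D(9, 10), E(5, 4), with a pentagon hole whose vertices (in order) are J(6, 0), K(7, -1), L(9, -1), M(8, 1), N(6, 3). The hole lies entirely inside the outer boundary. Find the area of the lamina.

58

Outer boundary:
Apply the shoelace formula: 2A = Σ (x_i·y_{i+1} − x_{i+1}·y_i), indices taken mod 5.
Σ = (-7) + (91) + (81) + (-14) + (-22) = 129
Area = |Σ|/2 = 64.5.
Hole:
Σ = (-6) + (2) + (17) + (18) + (-18) = 13
Area = |Σ|/2 = 6.5.
Net area = 64.5 − 6.5 = 58.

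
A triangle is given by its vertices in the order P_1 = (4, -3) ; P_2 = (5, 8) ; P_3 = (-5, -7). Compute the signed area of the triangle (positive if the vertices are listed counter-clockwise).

47.5

P_1→P_2: (4)(8) − (5)(-3) = 47
P_2→P_3: (5)(-7) − (-5)(8) = 5
P_3→P_1: (-5)(-3) − (4)(-7) = 43
Σ = 95
Signed area = Σ/2 = 47.5 (positive ⇒ counter-clockwise traversal).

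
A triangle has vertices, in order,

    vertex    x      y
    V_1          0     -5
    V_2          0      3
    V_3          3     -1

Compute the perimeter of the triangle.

|V_1V_2| = √((0)² + (8)²) = √64 = 8
|V_2V_3| = √((3)² + (-4)²) = √25 = 5
|V_3V_1| = √((-3)² + (-4)²) = √25 = 5
Perimeter = 8 + 5 + 5 = 18.

18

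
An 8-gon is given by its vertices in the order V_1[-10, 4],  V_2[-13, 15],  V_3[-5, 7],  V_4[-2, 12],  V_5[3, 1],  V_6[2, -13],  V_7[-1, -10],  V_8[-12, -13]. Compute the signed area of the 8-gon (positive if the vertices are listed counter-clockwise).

V_1→V_2: (-10)(15) − (-13)(4) = -98
V_2→V_3: (-13)(7) − (-5)(15) = -16
V_3→V_4: (-5)(12) − (-2)(7) = -46
V_4→V_5: (-2)(1) − (3)(12) = -38
V_5→V_6: (3)(-13) − (2)(1) = -41
V_6→V_7: (2)(-10) − (-1)(-13) = -33
V_7→V_8: (-1)(-13) − (-12)(-10) = -107
V_8→V_1: (-12)(4) − (-10)(-13) = -178
Σ = -557
Signed area = Σ/2 = -278.5 (negative ⇒ clockwise traversal).

-278.5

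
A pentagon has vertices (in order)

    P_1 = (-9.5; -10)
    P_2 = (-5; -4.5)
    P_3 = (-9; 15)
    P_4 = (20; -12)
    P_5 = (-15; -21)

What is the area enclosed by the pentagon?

482.125

Apply Gauss's area formula: 2A = Σ (x_i·y_{i+1} − x_{i+1}·y_i), indices taken mod 5.
Cross-terms: -7.25, -115.5, -192, -600, -49.5  ⇒  Σ = -964.25
Area = |Σ|/2 = 482.125.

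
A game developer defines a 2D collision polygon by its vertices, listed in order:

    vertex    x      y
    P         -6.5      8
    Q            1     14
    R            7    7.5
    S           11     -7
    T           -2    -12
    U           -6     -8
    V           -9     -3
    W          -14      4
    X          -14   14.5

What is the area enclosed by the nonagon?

409.875

Apply the surveyor's formula: 2A = Σ (x_i·y_{i+1} − x_{i+1}·y_i), indices taken mod 9.
Σ = (-99) + (-90.5) + (-131.5) + (-146) + (-56) + (-54) + (-78) + (-147) + (-17.75) = -819.75
Area = |Σ|/2 = 409.875.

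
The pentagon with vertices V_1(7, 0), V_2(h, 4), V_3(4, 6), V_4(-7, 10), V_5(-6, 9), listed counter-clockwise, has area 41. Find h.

9

The doubled signed area Σ (x_i y_{i+1} − x_{i+1} y_i) is linear in h.
With h=0 it equals 28; the coefficient of h is 6 (from the two edges through V_2).
So 6·h + 28 = 2·41 = 82 ⇒ h = 9.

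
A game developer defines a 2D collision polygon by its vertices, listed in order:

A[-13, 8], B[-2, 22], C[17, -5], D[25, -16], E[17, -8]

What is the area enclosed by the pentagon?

Apply the shoelace (surveyor's) formula: 2A = Σ (x_i·y_{i+1} − x_{i+1}·y_i), indices taken mod 5.
Σ = (-270) + (-364) + (-147) + (72) + (32) = -677
Area = |Σ|/2 = 338.5.

338.5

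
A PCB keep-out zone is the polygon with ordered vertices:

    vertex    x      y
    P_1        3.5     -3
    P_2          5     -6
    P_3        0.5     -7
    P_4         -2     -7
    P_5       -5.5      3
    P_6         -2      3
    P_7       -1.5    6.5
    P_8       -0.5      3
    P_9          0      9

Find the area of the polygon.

78.125

Apply the surveyor's formula: 2A = Σ (x_i·y_{i+1} − x_{i+1}·y_i), indices taken mod 9.
Σ = (-6) + (-32) + (-17.5) + (-44.5) + (-10.5) + (-8.5) + (-1.25) + (-4.5) + (-31.5) = -156.25
Area = |Σ|/2 = 78.125.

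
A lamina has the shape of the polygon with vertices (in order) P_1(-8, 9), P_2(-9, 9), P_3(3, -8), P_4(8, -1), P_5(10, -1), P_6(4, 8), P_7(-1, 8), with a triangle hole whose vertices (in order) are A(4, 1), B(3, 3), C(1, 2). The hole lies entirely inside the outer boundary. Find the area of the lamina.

Outer boundary:
Apply Gauss's area formula: 2A = Σ (x_i·y_{i+1} − x_{i+1}·y_i), indices taken mod 7.
Cross-terms: 9, 45, 61, 2, 84, 40, 55  ⇒  Σ = 296
Area = |Σ|/2 = 148.
Hole:
Apply Gauss's area formula: 2A = Σ (x_i·y_{i+1} − x_{i+1}·y_i), indices taken mod 3.
Cross-terms: 9, 3, -7  ⇒  Σ = 5
Area = |Σ|/2 = 2.5.
Net area = 148 − 2.5 = 145.5.

145.5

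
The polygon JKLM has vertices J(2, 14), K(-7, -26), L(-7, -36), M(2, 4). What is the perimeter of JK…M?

|JK| = √((-9)² + (-40)²) = √1681 = 41
|KL| = √((0)² + (-10)²) = √100 = 10
|LM| = √((9)² + (40)²) = √1681 = 41
|MJ| = √((0)² + (10)²) = √100 = 10
Perimeter = 41 + 10 + 41 + 10 = 102.

102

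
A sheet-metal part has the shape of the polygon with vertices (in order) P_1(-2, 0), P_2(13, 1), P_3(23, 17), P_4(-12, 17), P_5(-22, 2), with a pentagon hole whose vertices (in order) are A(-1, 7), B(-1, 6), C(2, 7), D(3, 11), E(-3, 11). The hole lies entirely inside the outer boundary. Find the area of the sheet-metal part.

Outer boundary:
Σ = (-2) + (198) + (595) + (350) + (4) = 1145
Area = |Σ|/2 = 572.5.
Hole:
Cross-terms: 1, -19, 1, 66, -10  ⇒  Σ = 39
Area = |Σ|/2 = 19.5.
Net area = 572.5 − 19.5 = 553.

553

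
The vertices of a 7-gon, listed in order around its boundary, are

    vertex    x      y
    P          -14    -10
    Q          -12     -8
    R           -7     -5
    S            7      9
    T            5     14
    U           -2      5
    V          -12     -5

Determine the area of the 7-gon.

97

Apply the shoelace (surveyor's) formula: 2A = Σ (x_i·y_{i+1} − x_{i+1}·y_i), indices taken mod 7.
Σ = (-8) + (4) + (-28) + (53) + (53) + (70) + (50) = 194
Area = |Σ|/2 = 97.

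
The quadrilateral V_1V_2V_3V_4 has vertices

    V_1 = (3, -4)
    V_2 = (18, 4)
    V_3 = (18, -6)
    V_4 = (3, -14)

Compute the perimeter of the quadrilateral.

54

|V_1V_2| = √((15)² + (8)²) = √289 = 17
|V_2V_3| = √((0)² + (-10)²) = √100 = 10
|V_3V_4| = √((-15)² + (-8)²) = √289 = 17
|V_4V_1| = √((0)² + (10)²) = √100 = 10
Perimeter = 17 + 10 + 17 + 10 = 54.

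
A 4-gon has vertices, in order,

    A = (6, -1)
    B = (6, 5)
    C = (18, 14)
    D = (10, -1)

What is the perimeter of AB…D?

|AB| = √((0)² + (6)²) = √36 = 6
|BC| = √((12)² + (9)²) = √225 = 15
|CD| = √((-8)² + (-15)²) = √289 = 17
|DA| = √((-4)² + (0)²) = √16 = 4
Perimeter = 6 + 15 + 17 + 4 = 42.

42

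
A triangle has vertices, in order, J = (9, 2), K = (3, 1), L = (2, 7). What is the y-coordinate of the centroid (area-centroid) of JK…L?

10/3

Apply the shoelace (surveyor's) formula. First the cross-terms c_i = x_i·y_{i+1} − x_{i+1}·y_i:
  3, 19, -59  ⇒  2A = -37, A = -18.5.
Then Σ (y_i + y_{i+1})·c_i = -370, so ȳ = -370 / (6·(-18.5)) = 10/3.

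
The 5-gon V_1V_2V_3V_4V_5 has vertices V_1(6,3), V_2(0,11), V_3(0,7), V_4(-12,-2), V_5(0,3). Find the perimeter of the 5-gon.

48

|V_1V_2| = √((-6)² + (8)²) = √100 = 10
|V_2V_3| = √((0)² + (-4)²) = √16 = 4
|V_3V_4| = √((-12)² + (-9)²) = √225 = 15
|V_4V_5| = √((12)² + (5)²) = √169 = 13
|V_5V_1| = √((6)² + (0)²) = √36 = 6
Perimeter = 10 + 4 + 15 + 13 + 6 = 48.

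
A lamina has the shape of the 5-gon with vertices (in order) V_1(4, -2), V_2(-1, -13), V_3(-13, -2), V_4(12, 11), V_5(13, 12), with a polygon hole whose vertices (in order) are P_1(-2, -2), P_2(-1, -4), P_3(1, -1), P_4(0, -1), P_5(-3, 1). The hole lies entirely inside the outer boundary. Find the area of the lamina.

Outer boundary:
Apply the surveyor's formula: 2A = Σ (x_i·y_{i+1} − x_{i+1}·y_i), indices taken mod 5.
V_1→V_2: (4)(-13) − (-1)(-2) = -54
V_2→V_3: (-1)(-2) − (-13)(-13) = -167
V_3→V_4: (-13)(11) − (12)(-2) = -119
V_4→V_5: (12)(12) − (13)(11) = 1
V_5→V_1: (13)(-2) − (4)(12) = -74
Σ = -413
Area = |Σ|/2 = 206.5.
Hole:
Σ = (6) + (5) + (-1) + (-3) + (8) = 15
Area = |Σ|/2 = 7.5.
Net area = 206.5 − 7.5 = 199.

199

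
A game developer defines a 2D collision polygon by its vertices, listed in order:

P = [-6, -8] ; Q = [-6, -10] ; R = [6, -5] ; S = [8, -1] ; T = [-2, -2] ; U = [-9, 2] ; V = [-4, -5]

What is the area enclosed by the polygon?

P→Q: (-6)(-10) − (-6)(-8) = 12
Q→R: (-6)(-5) − (6)(-10) = 90
R→S: (6)(-1) − (8)(-5) = 34
S→T: (8)(-2) − (-2)(-1) = -18
T→U: (-2)(2) − (-9)(-2) = -22
U→V: (-9)(-5) − (-4)(2) = 53
V→P: (-4)(-8) − (-6)(-5) = 2
Σ = 151
Area = |Σ|/2 = 75.5.

75.5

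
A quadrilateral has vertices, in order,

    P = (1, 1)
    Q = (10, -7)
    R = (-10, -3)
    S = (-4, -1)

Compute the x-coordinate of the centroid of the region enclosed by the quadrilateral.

25/61

Apply the surveyor's formula. First the cross-terms c_i = x_i·y_{i+1} − x_{i+1}·y_i:
  -17, -100, -2, -3  ⇒  2A = -122, A = -61.
Then Σ (x_i + x_{i+1})·c_i = -150, so x̄ = -150 / (6·(-61)) = 25/61.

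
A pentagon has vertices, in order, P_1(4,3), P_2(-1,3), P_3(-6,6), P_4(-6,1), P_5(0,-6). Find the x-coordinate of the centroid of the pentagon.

Apply Gauss's area formula. First the cross-terms c_i = x_i·y_{i+1} − x_{i+1}·y_i:
  15, 12, 30, 36, 24  ⇒  2A = 117, A = 58.5.
Then Σ (x_i + x_{i+1})·c_i = -519, so x̄ = -519 / (6·58.5) = -173/117.

-173/117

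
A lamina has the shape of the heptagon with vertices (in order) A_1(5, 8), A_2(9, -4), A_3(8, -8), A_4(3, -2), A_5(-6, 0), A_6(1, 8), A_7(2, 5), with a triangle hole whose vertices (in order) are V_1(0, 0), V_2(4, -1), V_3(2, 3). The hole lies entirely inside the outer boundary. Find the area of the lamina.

95

Outer boundary:
Cross-terms: -92, -40, 8, -12, -48, -11, -9  ⇒  Σ = -204
Area = |Σ|/2 = 102.
Hole:
Apply the surveyor's formula: 2A = Σ (x_i·y_{i+1} − x_{i+1}·y_i), indices taken mod 3.
Σ = (0) + (14) + (0) = 14
Area = |Σ|/2 = 7.
Net area = 102 − 7 = 95.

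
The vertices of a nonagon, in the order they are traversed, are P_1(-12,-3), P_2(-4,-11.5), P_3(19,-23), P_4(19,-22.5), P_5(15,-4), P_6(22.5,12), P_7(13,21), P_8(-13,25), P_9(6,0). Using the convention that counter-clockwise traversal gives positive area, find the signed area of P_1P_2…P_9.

862

Apply the shoelace (surveyor's) formula: 2A = Σ (x_i·y_{i+1} − x_{i+1}·y_i), indices taken mod 9.
Σ = (126) + (310.5) + (9.5) + (261.5) + (270) + (316.5) + (598) + (-150) + (-18) = 1724
Signed area = Σ/2 = 862 (positive ⇒ counter-clockwise traversal).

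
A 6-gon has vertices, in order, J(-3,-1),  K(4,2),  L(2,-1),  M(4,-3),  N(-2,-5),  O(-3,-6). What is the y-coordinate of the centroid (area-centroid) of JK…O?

Apply the surveyor's formula. First the cross-terms c_i = x_i·y_{i+1} − x_{i+1}·y_i:
  -2, -8, -2, -26, -3, -15  ⇒  2A = -56, A = -28.
Then Σ (y_i + y_{i+1})·c_i = 344, so ȳ = 344 / (6·(-28)) = -43/21.

-43/21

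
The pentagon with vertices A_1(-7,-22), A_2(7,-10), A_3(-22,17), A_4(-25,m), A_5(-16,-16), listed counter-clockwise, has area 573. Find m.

The doubled signed area Σ (x_i y_{i+1} − x_{i+1} y_i) is linear in m.
With m=0 it equals 1188; the coefficient of m is -6 (from the two edges through A_4).
So -6·m + 1188 = 2·573 = 1146 ⇒ m = 7.

7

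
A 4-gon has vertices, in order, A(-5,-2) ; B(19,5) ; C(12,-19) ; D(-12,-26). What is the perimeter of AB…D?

100

|AB| = √((24)² + (7)²) = √625 = 25
|BC| = √((-7)² + (-24)²) = √625 = 25
|CD| = √((-24)² + (-7)²) = √625 = 25
|DA| = √((7)² + (24)²) = √625 = 25
Perimeter = 25 + 25 + 25 + 25 = 100.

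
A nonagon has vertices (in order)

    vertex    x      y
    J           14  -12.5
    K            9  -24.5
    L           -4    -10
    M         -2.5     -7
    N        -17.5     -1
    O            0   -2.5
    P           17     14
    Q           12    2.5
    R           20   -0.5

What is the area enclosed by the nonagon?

436.875

Cross-terms: -230.5, -188, 3, -120, 43.75, 42.5, -125.5, -56, -243  ⇒  Σ = -873.75
Area = |Σ|/2 = 436.875.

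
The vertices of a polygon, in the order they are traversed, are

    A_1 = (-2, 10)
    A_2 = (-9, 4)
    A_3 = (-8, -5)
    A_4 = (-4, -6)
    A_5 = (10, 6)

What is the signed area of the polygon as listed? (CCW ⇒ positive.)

Cross-terms: 82, 77, 28, 36, 112  ⇒  Σ = 335
Signed area = Σ/2 = 167.5 (positive ⇒ counter-clockwise traversal).

167.5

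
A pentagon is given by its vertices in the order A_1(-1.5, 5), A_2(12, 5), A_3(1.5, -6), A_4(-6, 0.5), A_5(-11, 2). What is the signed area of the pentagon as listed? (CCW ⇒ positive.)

Apply Gauss's area formula: 2A = Σ (x_i·y_{i+1} − x_{i+1}·y_i), indices taken mod 5.
Σ = (-67.5) + (-79.5) + (-35.25) + (-6.5) + (-52) = -240.75
Signed area = Σ/2 = -120.375 (negative ⇒ clockwise traversal).

-120.375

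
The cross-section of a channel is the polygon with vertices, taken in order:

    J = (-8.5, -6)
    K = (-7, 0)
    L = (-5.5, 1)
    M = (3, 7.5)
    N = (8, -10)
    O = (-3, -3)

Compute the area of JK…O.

122.375

Apply Gauss's area formula: 2A = Σ (x_i·y_{i+1} − x_{i+1}·y_i), indices taken mod 6.
Cross-terms: -42, -7, -44.25, -90, -54, -7.5  ⇒  Σ = -244.75
Area = |Σ|/2 = 122.375.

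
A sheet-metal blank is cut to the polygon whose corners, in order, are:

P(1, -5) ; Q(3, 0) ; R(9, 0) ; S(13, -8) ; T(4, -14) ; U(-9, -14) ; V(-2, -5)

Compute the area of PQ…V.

178.5

Apply the surveyor's formula: 2A = Σ (x_i·y_{i+1} − x_{i+1}·y_i), indices taken mod 7.
Σ = (15) + (0) + (-72) + (-150) + (-182) + (17) + (15) = -357
Area = |Σ|/2 = 178.5.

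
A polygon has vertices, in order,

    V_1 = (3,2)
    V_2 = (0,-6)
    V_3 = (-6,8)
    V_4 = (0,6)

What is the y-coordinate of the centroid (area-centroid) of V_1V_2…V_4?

Apply Gauss's area formula. First the cross-terms c_i = x_i·y_{i+1} − x_{i+1}·y_i:
  -18, -36, -36, -18  ⇒  2A = -108, A = -54.
Then Σ (y_i + y_{i+1})·c_i = -648, so ȳ = -648 / (6·(-54)) = 2.

2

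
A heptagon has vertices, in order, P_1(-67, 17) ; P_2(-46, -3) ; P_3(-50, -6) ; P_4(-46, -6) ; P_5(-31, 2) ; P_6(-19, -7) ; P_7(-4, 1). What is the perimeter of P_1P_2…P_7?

|P_1P_2| = √((21)² + (-20)²) = √841 = 29
|P_2P_3| = √((-4)² + (-3)²) = √25 = 5
|P_3P_4| = √((4)² + (0)²) = √16 = 4
|P_4P_5| = √((15)² + (8)²) = √289 = 17
|P_5P_6| = √((12)² + (-9)²) = √225 = 15
|P_6P_7| = √((15)² + (8)²) = √289 = 17
|P_7P_1| = √((-63)² + (16)²) = √4225 = 65
Perimeter = 29 + 5 + 4 + 17 + 15 + 17 + 65 = 152.

152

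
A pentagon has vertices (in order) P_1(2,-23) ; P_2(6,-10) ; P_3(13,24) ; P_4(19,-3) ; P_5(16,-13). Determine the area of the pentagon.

322

Cross-terms: 118, 274, -495, -199, -342  ⇒  Σ = -644
Area = |Σ|/2 = 322.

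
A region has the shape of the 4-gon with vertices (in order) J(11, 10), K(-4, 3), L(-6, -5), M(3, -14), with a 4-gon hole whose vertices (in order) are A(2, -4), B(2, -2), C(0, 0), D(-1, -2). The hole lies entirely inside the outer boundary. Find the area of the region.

191

Outer boundary:
Apply the surveyor's formula: 2A = Σ (x_i·y_{i+1} − x_{i+1}·y_i), indices taken mod 4.
Σ = (73) + (38) + (99) + (184) = 394
Area = |Σ|/2 = 197.
Hole:
Apply the shoelace formula: 2A = Σ (x_i·y_{i+1} − x_{i+1}·y_i), indices taken mod 4.
Σ = (4) + (0) + (0) + (8) = 12
Area = |Σ|/2 = 6.
Net area = 197 − 6 = 191.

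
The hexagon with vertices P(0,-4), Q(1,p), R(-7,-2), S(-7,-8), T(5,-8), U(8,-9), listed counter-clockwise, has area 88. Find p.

7

The doubled signed area Σ (x_i y_{i+1} − x_{i+1} y_i) is linear in p.
With p=0 it equals 127; the coefficient of p is 7 (from the two edges through Q).
So 7·p + 127 = 2·88 = 176 ⇒ p = 7.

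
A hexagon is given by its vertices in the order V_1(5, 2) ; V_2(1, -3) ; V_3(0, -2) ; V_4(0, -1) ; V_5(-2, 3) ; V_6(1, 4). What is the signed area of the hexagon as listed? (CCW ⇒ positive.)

Σ = (-17) + (-2) + (0) + (-2) + (-11) + (-18) = -50
Signed area = Σ/2 = -25 (negative ⇒ clockwise traversal).

-25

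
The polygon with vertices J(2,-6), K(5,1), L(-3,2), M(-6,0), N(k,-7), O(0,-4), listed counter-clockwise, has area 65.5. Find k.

Write out the shoelace sum; only the two edges meeting at N involve k:
2·Area = [((-6)·(-7) − k·0) + (k·(-4) − 0·(-7))] + 65
       = -4·k + 107 = 131
⇒ k = -6.

-6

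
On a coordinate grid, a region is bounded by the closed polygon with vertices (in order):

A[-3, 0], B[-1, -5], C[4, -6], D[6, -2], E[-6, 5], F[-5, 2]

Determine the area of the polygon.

Σ = (15) + (26) + (28) + (18) + (13) + (6) = 106
Area = |Σ|/2 = 53.

53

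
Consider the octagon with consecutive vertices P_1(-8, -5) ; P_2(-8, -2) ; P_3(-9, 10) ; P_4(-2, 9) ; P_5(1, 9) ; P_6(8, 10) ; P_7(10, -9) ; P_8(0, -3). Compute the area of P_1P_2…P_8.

Apply the shoelace (surveyor's) formula: 2A = Σ (x_i·y_{i+1} − x_{i+1}·y_i), indices taken mod 8.
Σ = (-24) + (-98) + (-61) + (-27) + (-62) + (-172) + (-30) + (-24) = -498
Area = |Σ|/2 = 249.

249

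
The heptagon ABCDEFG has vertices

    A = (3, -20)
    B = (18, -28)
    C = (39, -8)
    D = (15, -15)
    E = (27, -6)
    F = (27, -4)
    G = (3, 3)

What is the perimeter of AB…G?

136

|AB| = √((15)² + (-8)²) = √289 = 17
|BC| = √((21)² + (20)²) = √841 = 29
|CD| = √((-24)² + (-7)²) = √625 = 25
|DE| = √((12)² + (9)²) = √225 = 15
|EF| = √((0)² + (2)²) = √4 = 2
|FG| = √((-24)² + (7)²) = √625 = 25
|GA| = √((0)² + (-23)²) = √529 = 23
Perimeter = 17 + 29 + 25 + 15 + 2 + 25 + 23 = 136.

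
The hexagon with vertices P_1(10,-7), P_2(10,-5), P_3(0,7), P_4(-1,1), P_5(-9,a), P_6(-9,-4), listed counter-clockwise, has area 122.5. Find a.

The doubled signed area Σ (x_i y_{i+1} − x_{i+1} y_i) is linear in a.
With a=0 it equals 245; the coefficient of a is 8 (from the two edges through P_5).
So 8·a + 245 = 2·122.5 = 245 ⇒ a = 0.

0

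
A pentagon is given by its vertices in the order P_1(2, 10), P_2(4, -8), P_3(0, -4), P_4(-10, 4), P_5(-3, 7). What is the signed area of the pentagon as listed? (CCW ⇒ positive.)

-107

Apply Gauss's area formula: 2A = Σ (x_i·y_{i+1} − x_{i+1}·y_i), indices taken mod 5.
P_1→P_2: (2)(-8) − (4)(10) = -56
P_2→P_3: (4)(-4) − (0)(-8) = -16
P_3→P_4: (0)(4) − (-10)(-4) = -40
P_4→P_5: (-10)(7) − (-3)(4) = -58
P_5→P_1: (-3)(10) − (2)(7) = -44
Σ = -214
Signed area = Σ/2 = -107 (negative ⇒ clockwise traversal).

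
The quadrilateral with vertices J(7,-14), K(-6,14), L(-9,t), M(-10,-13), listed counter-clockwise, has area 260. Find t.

Write out the shoelace sum; only the two edges meeting at L involve t:
2·Area = [((-6)·t − (-9)·14) + ((-9)·(-13) − (-10)·t)] + 245
       = 4·t + 488 = 520
⇒ t = 8.

8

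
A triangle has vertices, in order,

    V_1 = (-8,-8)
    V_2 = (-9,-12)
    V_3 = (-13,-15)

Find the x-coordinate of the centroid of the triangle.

-10

Apply the shoelace formula. First the cross-terms c_i = x_i·y_{i+1} − x_{i+1}·y_i:
  24, -21, -16  ⇒  2A = -13, A = -6.5.
Then Σ (x_i + x_{i+1})·c_i = 390, so x̄ = 390 / (6·(-6.5)) = -10.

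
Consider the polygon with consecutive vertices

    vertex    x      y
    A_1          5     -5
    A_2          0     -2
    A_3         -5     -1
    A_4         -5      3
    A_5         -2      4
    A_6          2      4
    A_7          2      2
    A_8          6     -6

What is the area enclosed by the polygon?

Σ = (-10) + (-10) + (-20) + (-14) + (-16) + (-4) + (-24) + (0) = -98
Area = |Σ|/2 = 49.

49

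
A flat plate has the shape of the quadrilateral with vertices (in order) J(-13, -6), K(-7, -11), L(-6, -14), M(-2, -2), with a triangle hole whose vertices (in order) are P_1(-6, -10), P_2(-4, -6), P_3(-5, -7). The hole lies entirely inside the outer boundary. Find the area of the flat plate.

Outer boundary:
Σ = (101) + (32) + (-16) + (-14) = 103
Area = |Σ|/2 = 51.5.
Hole:
Apply the shoelace formula: 2A = Σ (x_i·y_{i+1} − x_{i+1}·y_i), indices taken mod 3.
Σ = (-4) + (-2) + (8) = 2
Area = |Σ|/2 = 1.
Net area = 51.5 − 1 = 50.5.

50.5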